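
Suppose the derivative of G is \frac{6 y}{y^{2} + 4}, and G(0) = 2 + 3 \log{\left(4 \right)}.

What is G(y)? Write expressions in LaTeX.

G(y) = 3 \log{\left(y^{2} + 4 \right)} + 2

G'(y) matches the chain-rule pattern g'(h)*h' with inner function h(y) = y^{2} + 4; substituting u = h(y) collapses the integral.
A general antiderivative is 3 \log{\left(y^{2} + 4 \right)} + C.
The condition gives C = 2 + 3 \log{\left(4 \right)} - (3 \log{\left(4 \right)}) = 2.
So G(y) = 3 \log{\left(y^{2} + 4 \right)} + 2.
Check: d/dy[3 \log{\left(y^{2} + 4 \right)} + 2] = \frac{6 y}{y^{2} + 4} = G'(y).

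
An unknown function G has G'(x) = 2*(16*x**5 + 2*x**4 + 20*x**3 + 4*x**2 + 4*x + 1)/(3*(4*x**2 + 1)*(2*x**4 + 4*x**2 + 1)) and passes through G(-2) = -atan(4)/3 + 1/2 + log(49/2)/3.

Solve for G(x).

A candidate passes only if d/dx[G] lands on the given G'(x) exactly.
A general antiderivative is log(x**4 + 2*x**2 + 1/2)/3 + atan(2*x)/3 + C.
The condition gives C = -atan(4)/3 + 1/2 + log(49/2)/3 - (-atan(4)/3 + log(49/2)/3) = 1/2.
So G(x) = log(x**4 + 2*x**2 + 1/2)/3 + atan(2*x)/3 + 1/2.
Check: d/dx[log(x**4 + 2*x**2 + 1/2)/3 + atan(2*x)/3 + 1/2] = (32*x**5 + 4*x**4 + 40*x**3 + 8*x**2 + 8*x + 2)/(24*x**6 + 54*x**4 + 24*x**2 + 3), which equals G'(x).

G(x) = log(x**4 + 2*x**2 + 1/2)/3 + atan(2*x)/3 + 1/2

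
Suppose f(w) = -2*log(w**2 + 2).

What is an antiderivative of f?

An antiderivative F(w) passes only if d/dw[F] lands on f(w) exactly.
Check: d/dw[-2*(w*log(w**2 + 2) - 2*w + 2*sqrt(2)*atan(sqrt(2)*w/2))] = -2*log(w**2 + 2) = f(w).

An antiderivative is F(w) = -2*(w*log(w**2 + 2) - 2*w + 2*sqrt(2)*atan(sqrt(2)*w/2)).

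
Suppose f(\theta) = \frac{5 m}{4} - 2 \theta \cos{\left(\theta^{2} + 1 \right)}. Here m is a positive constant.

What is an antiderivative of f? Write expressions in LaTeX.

Since d/d\theta undoes antidifferentiation here, F'(\theta) = f(\theta) is required of F(\theta).
Check: d/d\theta[\frac{5 m \theta}{4} - \sin{\left(\theta^{2} + 1 \right)}] = \frac{5 m}{4} - 2 \theta \cos{\left(\theta^{2} + 1 \right)} = f(\theta).

An antiderivative is F(\theta) = \frac{5 m \theta}{4} - \sin{\left(\theta^{2} + 1 \right)}.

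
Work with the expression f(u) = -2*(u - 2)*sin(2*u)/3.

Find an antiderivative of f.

Any candidate F(u) must reproduce f(u) exactly when differentiated.
Check: d/du[u*cos(2*u)/3 - sin(2*u)/6 - 2*cos(2*u)/3] = -2*u*sin(2*u)/3 + 4*sin(2*u)/3, which equals f(u).

An antiderivative is F(u) = u*cos(2*u)/3 - sin(2*u)/6 - 2*cos(2*u)/3.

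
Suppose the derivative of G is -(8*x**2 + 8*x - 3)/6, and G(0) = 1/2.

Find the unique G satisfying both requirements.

Check a candidate G(x) by differentiating: d/dx[G] must match the given G'(x).
A general antiderivative is -4*x**3/9 - 2*x**2/3 + x/2 + C.
The condition gives C = 1/2 - (0) = 1/2.
So G(x) = -(8*x**3 + 12*x**2 - 9*x - 9)/18.
Check: d/dx[-(8*x**3 + 12*x**2 - 9*x - 9)/18] = -4*x**2/3 - 4*x/3 + 1/2, which equals G'(x).

G(x) = -(8*x**3 + 12*x**2 - 9*x - 9)/18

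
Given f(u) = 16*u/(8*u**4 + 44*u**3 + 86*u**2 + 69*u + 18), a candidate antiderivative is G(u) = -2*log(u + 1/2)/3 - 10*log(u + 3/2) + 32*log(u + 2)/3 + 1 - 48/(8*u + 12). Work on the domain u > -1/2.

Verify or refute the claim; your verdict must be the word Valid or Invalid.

Valid - the claim checks out under differentiation.

d/du[G] = 16*u/(8*u**4 + 44*u**3 + 86*u**2 + 69*u + 18)
This equals f(u) exactly, so the claim holds.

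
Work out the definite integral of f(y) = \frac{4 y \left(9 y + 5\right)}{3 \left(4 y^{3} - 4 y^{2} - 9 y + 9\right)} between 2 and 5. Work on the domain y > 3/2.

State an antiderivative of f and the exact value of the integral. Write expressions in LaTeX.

Antiderivative: F(y) = \frac{37 \log{\left(y - \frac{3}{2} \right)}}{6} - \frac{56 \log{\left(y - 1 \right)}}{15} + \frac{17 \log{\left(y + \frac{3}{2} \right)}}{30}; value = - \frac{56 \log{\left(4 \right)}}{15} + \frac{17 \log{\left(\frac{13}{2} \right)}}{30} + \frac{37 \log{\left(2 \right)}}{6} + \frac{28 \log{\left(\frac{7}{2} \right)}}{5}

The denominator factors as 3 \left(y - 1\right) \left(2 y - 3\right) \left(2 y + 3\right); partial fractions split f into directly integrable pieces: \frac{17}{15 \left(2 y + 3\right)} + \frac{37}{3 \left(2 y - 3\right)} - \frac{56}{15 \left(y - 1\right)}.
F(y) = \frac{37 \log{\left(y - \frac{3}{2} \right)}}{6} - \frac{56 \log{\left(y - 1 \right)}}{15} + \frac{17 \log{\left(y + \frac{3}{2} \right)}}{30} is an antiderivative of f.
Check: d/dy[\frac{37 \log{\left(y - \frac{3}{2} \right)}}{6} - \frac{56 \log{\left(y - 1 \right)}}{15} + \frac{17 \log{\left(y + \frac{3}{2} \right)}}{30}] = \frac{36 y^{2} + 20 y}{12 y^{3} - 12 y^{2} - 27 y + 27}, which equals f(y).
F(5) = - \frac{56 \log{\left(4 \right)}}{15} + \frac{17 \log{\left(\frac{13}{2} \right)}}{30} + \frac{37 \log{\left(\frac{7}{2} \right)}}{6}; F(2) = - \frac{37 \log{\left(2 \right)}}{6} + \frac{17 \log{\left(\frac{7}{2} \right)}}{30}.
Integral = F(5) - F(2) = - \frac{56 \log{\left(4 \right)}}{15} + \frac{17 \log{\left(\frac{13}{2} \right)}}{30} + \frac{37 \log{\left(2 \right)}}{6} + \frac{28 \log{\left(\frac{7}{2} \right)}}{5}.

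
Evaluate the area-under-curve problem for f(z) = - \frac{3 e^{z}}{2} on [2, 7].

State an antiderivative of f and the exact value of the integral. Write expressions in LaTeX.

Antiderivative: F(z) = - \frac{3 e^{z}}{2}; value = - \frac{3 e^{7}}{2} + \frac{3 e^{2}}{2}

An antiderivative F(z) passes only if d/dz[F] lands on f(z) exactly.
F(z) = - \frac{3 e^{z}}{2} is an antiderivative of f.
Check: d/dz[- \frac{3 e^{z}}{2}] = - \frac{3 e^{z}}{2} = f(z).
F(7) = - \frac{3 e^{7}}{2}; F(2) = - \frac{3 e^{2}}{2}.
Integral = F(7) - F(2) = - \frac{3 e^{7}}{2} + \frac{3 e^{2}}{2}.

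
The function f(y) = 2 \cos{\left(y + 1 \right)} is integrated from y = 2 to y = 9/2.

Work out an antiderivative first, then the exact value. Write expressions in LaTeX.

Since d/dy undoes antidifferentiation here, F'(y) = f(y) is required of F(y).
F(y) = 2 \sin{\left(y + 1 \right)} is an antiderivative of f.
Check: d/dy[2 \sin{\left(y + 1 \right)}] = 2 \cos{\left(y + 1 \right)} = f(y).
F(9/2) = 2 \sin{\left(\frac{11}{2} \right)}; F(2) = 2 \sin{\left(3 \right)}.
Integral = F(9/2) - F(2) = 2 \sin{\left(\frac{11}{2} \right)} - 2 \sin{\left(3 \right)}.

Antiderivative: F(y) = 2 \sin{\left(y + 1 \right)}; value = 2 \sin{\left(\frac{11}{2} \right)} - 2 \sin{\left(3 \right)}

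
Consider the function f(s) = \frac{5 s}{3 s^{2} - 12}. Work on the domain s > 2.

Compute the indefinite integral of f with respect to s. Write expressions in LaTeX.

F(s) = \frac{5 \log{\left(s^{2} - 4 \right)}}{6} + C

Factor the denominator (3 \left(s - 2\right) \left(s + 2\right)) and decompose: f = \frac{5}{6 \left(s + 2\right)} + \frac{5}{6 \left(s - 2\right)}; each piece integrates to a log, atan, or power term.
Check: d/ds[\frac{5 \log{\left(s^{2} - 4 \right)}}{6}] = \frac{5 s}{3 s^{2} - 12} = f(s).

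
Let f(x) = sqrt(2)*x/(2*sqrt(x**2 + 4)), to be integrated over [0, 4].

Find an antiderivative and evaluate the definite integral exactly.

The substitution u = x**2/2 + 2 works: f is exactly (dF/du)*(du/dx) for that inner function.
F(x) = sqrt(x**2/2 + 2) is an antiderivative of f.
Check: d/dx[sqrt(x**2/2 + 2)] = sqrt(2)*x/(2*sqrt(x**2 + 4)) = f(x).
F(4) = sqrt(10); F(0) = sqrt(2).
Integral = F(4) - F(0) = -sqrt(2) + sqrt(10).

Antiderivative: F(x) = sqrt(x**2/2 + 2); value = -sqrt(2) + sqrt(10)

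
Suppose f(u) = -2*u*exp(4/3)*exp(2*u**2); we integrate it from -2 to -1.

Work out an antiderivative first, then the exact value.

f matches the chain-rule pattern g'(h)*h' with inner function h(u) = 2*u**2 + 4/3; substituting w = h(u) collapses the integral.
F(u) = -exp(2*u**2 + 4/3)/2 is an antiderivative of f.
Check: d/du[-exp(2*u**2 + 4/3)/2] = -2*u*exp(4/3)*exp(2*u**2) = f(u).
F(-1) = -exp(10/3)/2; F(-2) = -exp(28/3)/2.
Integral = F(-1) - F(-2) = -exp(10/3)/2 + exp(28/3)/2.

Antiderivative: F(u) = -exp(2*u**2 + 4/3)/2; value = -exp(10/3)/2 + exp(28/3)/2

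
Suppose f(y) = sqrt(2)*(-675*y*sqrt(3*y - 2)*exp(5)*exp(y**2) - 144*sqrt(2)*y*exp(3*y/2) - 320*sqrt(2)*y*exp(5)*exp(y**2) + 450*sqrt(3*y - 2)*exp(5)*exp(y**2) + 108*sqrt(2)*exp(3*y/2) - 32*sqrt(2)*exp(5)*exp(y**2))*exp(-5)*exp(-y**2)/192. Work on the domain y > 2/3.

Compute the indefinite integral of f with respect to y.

F(y) = sqrt(2)*(-135*y**2*sqrt(3*y - 2)*exp(5)*exp(-3*y/2)*exp(y**2) - 80*sqrt(2)*y**2*exp(5)*exp(-3*y/2)*exp(y**2) + 180*y*sqrt(3*y - 2)*exp(5)*exp(-3*y/2)*exp(y**2) - 16*sqrt(2)*y*exp(5)*exp(-3*y/2)*exp(y**2) - 60*sqrt(3*y - 2)*exp(5)*exp(-3*y/2)*exp(y**2) + 36*sqrt(2) - 48*sqrt(2)*exp(5)*exp(-3*y/2)*exp(y**2))*exp(-5)*exp(3*y/2)*exp(-y**2)/96 + C

An antiderivative F(y) passes only if d/dy[F] lands on f(y) exactly.
Check: d/dy[sqrt(2)*(-135*y**2*sqrt(3*y - 2)*exp(5)*exp(-3*y/2)*exp(y**2) - 80*sqrt(2)*y**2*exp(5)*exp(-3*y/2)*exp(y**2) + 180*y*sqrt(3*y - 2)*exp(5)*exp(-3*y/2)*exp(y**2) - 16*sqrt(2)*y*exp(5)*exp(-3*y/2)*exp(y**2) - 60*sqrt(3*y - 2)*exp(5)*exp(-3*y/2)*exp(y**2) + 36*sqrt(2) - 48*sqrt(2)*exp(5)*exp(-3*y/2)*exp(y**2))*exp(-5)*exp(3*y/2)*exp(-y**2)/96] = (-2025*sqrt(2)*y**2*exp(5)*exp(3*y/2)*exp(y**2) - 640*y*sqrt(3*y - 2)*exp(5)*exp(3*y/2)*exp(y**2) - 288*y*sqrt(3*y - 2)*exp(3*y) + 2700*sqrt(2)*y*exp(5)*exp(3*y/2)*exp(y**2) - 64*sqrt(3*y - 2)*exp(5)*exp(3*y/2)*exp(y**2) + 216*sqrt(3*y - 2)*exp(3*y) - 900*sqrt(2)*exp(5)*exp(3*y/2)*exp(y**2))*exp(-5)*exp(-3*y/2)*exp(-y**2)/(192*sqrt(3*y - 2)), which equals f(y).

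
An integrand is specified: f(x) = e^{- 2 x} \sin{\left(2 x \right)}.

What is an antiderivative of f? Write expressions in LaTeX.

Check any antiderivative F(x) by computing F'(x) and comparing it with f(x).
Check: d/dx[- \frac{e^{- 2 x} \sin{\left(2 x \right)}}{4} - \frac{e^{- 2 x} \cos{\left(2 x \right)}}{4}] = e^{- 2 x} \sin{\left(2 x \right)} = f(x).

An antiderivative is F(x) = - \frac{e^{- 2 x} \sin{\left(2 x \right)}}{4} - \frac{e^{- 2 x} \cos{\left(2 x \right)}}{4}.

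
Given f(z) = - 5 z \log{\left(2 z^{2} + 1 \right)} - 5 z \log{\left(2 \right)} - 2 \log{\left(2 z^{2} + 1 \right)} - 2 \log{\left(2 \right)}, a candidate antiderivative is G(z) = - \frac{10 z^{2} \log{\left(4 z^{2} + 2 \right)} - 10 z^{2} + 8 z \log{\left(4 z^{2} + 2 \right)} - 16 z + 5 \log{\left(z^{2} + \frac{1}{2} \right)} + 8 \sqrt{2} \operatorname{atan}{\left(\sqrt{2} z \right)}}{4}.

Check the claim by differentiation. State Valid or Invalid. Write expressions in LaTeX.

d/dz[G] = - 5 z \log{\left(2 z^{2} + 1 \right)} - 5 z \log{\left(2 \right)} - 2 \log{\left(2 z^{2} + 1 \right)} - 2 \log{\left(2 \right)}
This equals f(z) exactly, so the claim holds.

Valid - the claim checks out under differentiation.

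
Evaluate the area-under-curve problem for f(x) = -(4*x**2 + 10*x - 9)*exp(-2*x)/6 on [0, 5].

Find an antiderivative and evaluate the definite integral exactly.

Antiderivative: F(x) = (2*x**2 + 7*x - 1)*exp(-2*x)/6; value = 14*exp(-10) + 1/6

f has the shape u'v + uv' for u = x**2/3 + 7*x/6 - 1/6 and v = exp(-2*x) — it is the derivative of the product u*v.
F(x) = (2*x**2 + 7*x - 1)*exp(-2*x)/6 is an antiderivative of f.
Check: d/dx[(2*x**2 + 7*x - 1)*exp(-2*x)/6] = (-4*x**2 - 10*x + 9)*exp(-2*x)/6, which equals f(x).
F(5) = 14*exp(-10); F(0) = -1/6.
Integral = F(5) - F(0) = 14*exp(-10) + 1/6.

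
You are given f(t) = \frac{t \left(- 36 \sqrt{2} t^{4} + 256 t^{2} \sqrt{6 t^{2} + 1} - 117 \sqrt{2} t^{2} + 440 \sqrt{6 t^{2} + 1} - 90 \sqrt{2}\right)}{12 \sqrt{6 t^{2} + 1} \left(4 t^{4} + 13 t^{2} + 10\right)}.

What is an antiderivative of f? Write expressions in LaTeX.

Differentiate the proposed F(t) back; it has to land on f(t) exactly.
Check: d/dt[- \frac{\sqrt{3 t^{2} + \frac{1}{2}}}{4} + \frac{5 \log{\left(2 t^{2} + \frac{5}{2} \right)}}{3} + \log{\left(2 t^{2} + 4 \right)}] = \frac{- 36 \sqrt{2} t^{5} + 256 t^{3} \sqrt{6 t^{2} + 1} - 117 \sqrt{2} t^{3} + 440 t \sqrt{6 t^{2} + 1} - 90 \sqrt{2} t}{48 t^{4} \sqrt{6 t^{2} + 1} + 156 t^{2} \sqrt{6 t^{2} + 1} + 120 \sqrt{6 t^{2} + 1}}, which equals f(t).

An antiderivative is F(t) = - \frac{\sqrt{3 t^{2} + \frac{1}{2}}}{4} + \frac{5 \log{\left(2 t^{2} + \frac{5}{2} \right)}}{3} + \log{\left(2 t^{2} + 4 \right)}.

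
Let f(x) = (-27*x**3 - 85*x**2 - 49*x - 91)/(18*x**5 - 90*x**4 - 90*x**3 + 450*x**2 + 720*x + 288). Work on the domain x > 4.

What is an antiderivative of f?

For F(x) to be correct the identity F'(x) - f(x) = 0 must hold.
Check: d/dx[(2*x + 27*(x + 1)**2 - 8)/(18*(x - 4)*(x + 1)**2)] = (-27*x**3 - 85*x**2 - 49*x - 91)/(18*x**5 - 90*x**4 - 90*x**3 + 450*x**2 + 720*x + 288) = f(x).

An antiderivative is F(x) = (2*x + 27*(x + 1)**2 - 8)/(18*(x - 4)*(x + 1)**2).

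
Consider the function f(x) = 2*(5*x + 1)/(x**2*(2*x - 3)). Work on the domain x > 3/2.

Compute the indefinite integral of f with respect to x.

F(x) = 2*(-17*x*log(x) + 17*x*log(x - 3/2) + 3)/(9*x) + C

Factor the denominator (x**2*(2*x - 3)) and decompose: f = 68/(9*(2*x - 3)) - 34/(9*x) - 2/(3*x**2); each piece integrates to a log, atan, or power term.
Check: d/dx[2*(-17*x*log(x) + 17*x*log(x - 3/2) + 3)/(9*x)] = (10*x + 2)/(2*x**3 - 3*x**2), which equals f(x).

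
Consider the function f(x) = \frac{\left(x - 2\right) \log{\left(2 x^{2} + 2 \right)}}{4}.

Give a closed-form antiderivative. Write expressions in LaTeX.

A candidate is checked by its d/dx: the result must match f(x).
Check: d/dx[- \frac{x^{2}}{8} + x + \left(\frac{x^{2}}{8} - \frac{x}{2}\right) \log{\left(2 x^{2} + 2 \right)} + \frac{\log{\left(x^{2} + 1 \right)}}{8} - \operatorname{atan}{\left(x \right)}] = \frac{x \log{\left(x^{2} + 1 \right)}}{4} + \frac{x \log{\left(2 \right)}}{4} - \frac{\log{\left(x^{2} + 1 \right)}}{2} - \frac{\log{\left(2 \right)}}{2}, which equals f(x).

An antiderivative is F(x) = - \frac{x^{2}}{8} + x + \left(\frac{x^{2}}{8} - \frac{x}{2}\right) \log{\left(2 x^{2} + 2 \right)} + \frac{\log{\left(x^{2} + 1 \right)}}{8} - \operatorname{atan}{\left(x \right)}.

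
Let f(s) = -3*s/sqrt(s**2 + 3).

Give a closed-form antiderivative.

f matches the chain-rule pattern g'(h)*h' with inner function h(s) = s**2 + 3; substituting u = h(s) collapses the integral.
Check: d/ds[-3*sqrt(s**2 + 3)] = -3*s/sqrt(s**2 + 3) = f(s).

An antiderivative is F(s) = -3*sqrt(s**2 + 3).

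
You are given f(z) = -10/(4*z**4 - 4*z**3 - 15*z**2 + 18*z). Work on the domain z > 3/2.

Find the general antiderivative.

Factor the denominator (z*(z + 2)*(2*z - 3)**2) and decompose: f = 400/(441*(2*z - 3)) - 40/(21*(2*z - 3)**2) + 5/(49*(z + 2)) - 5/(9*z); each piece integrates to a log, atan, or power term.
Check: d/dz[5*(-49*(2*z - 3)*log(z) + 40*(2*z - 3)*log(z - 3/2) + 9*(2*z - 3)*log(z + 2) + 84)/(441*(2*z - 3))] = -10/(4*z**4 - 4*z**3 - 15*z**2 + 18*z) = f(z).

F(z) = 5*(-49*(2*z - 3)*log(z) + 40*(2*z - 3)*log(z - 3/2) + 9*(2*z - 3)*log(z + 2) + 84)/(441*(2*z - 3)) + C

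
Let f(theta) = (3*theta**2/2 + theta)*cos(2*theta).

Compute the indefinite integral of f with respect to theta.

Recover f(theta) by differentiating a candidate F(theta); any mismatch rules it out.
Check: d/dtheta[(6*theta**2*sin(2*theta) + 4*theta*sin(2*theta) + 6*theta*cos(2*theta) - 3*sin(2*theta) + 2*cos(2*theta))/8] = 3*theta**2*cos(2*theta)/2 + theta*cos(2*theta), which equals f(theta).

F(theta) = (6*theta**2*sin(2*theta) + 4*theta*sin(2*theta) + 6*theta*cos(2*theta) - 3*sin(2*theta) + 2*cos(2*theta))/8 + C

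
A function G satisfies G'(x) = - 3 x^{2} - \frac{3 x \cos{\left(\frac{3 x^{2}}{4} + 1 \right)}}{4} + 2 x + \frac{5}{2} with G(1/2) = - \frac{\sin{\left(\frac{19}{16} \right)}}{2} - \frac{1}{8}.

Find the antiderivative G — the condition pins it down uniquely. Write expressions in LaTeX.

G(x) = - x^{3} + x^{2} + \frac{5 x}{2} - \frac{\sin{\left(\frac{3 x^{2}}{4} + 1 \right)}}{2} - \frac{3}{2}

Integrate term by term and add the pieces.
A general antiderivative is - x^{3} + x^{2} + \frac{5 x}{2} - \frac{\sin{\left(\frac{3 x^{2}}{4} + 1 \right)}}{2} - \frac{1}{2} + C.
The condition gives C = - \frac{\sin{\left(\frac{19}{16} \right)}}{2} - \frac{1}{8} - (\frac{7}{8} - \frac{\sin{\left(\frac{19}{16} \right)}}{2}) = -1.
So G(x) = - x^{3} + x^{2} + \frac{5 x}{2} - \frac{\sin{\left(\frac{3 x^{2}}{4} + 1 \right)}}{2} - \frac{3}{2}.
Check: d/dx[- x^{3} + x^{2} + \frac{5 x}{2} - \frac{\sin{\left(\frac{3 x^{2}}{4} + 1 \right)}}{2} - \frac{3}{2}] = - 3 x^{2} - \frac{3 x \cos{\left(\frac{3 x^{2}}{4} + 1 \right)}}{4} + 2 x + \frac{5}{2} = G'(x).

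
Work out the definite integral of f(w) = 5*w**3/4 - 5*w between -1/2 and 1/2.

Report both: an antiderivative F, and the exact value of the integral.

Antiderivative: F(w) = 5*w**4/16 - 5*w**2/2; value = 0

The substitution u = w**2/2 - 2 works: f is exactly (dF/du)*(du/dw) for that inner function.
F(w) = 5*w**4/16 - 5*w**2/2 is an antiderivative of f.
Check: d/dw[5*w**4/16 - 5*w**2/2] = 5*w**3/4 - 5*w = f(w).
F(1/2) = -155/256; F(-1/2) = -155/256.
Integral = F(1/2) - F(-1/2) = 0.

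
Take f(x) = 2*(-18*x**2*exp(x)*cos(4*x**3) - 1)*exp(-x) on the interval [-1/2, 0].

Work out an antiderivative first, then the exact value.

Antiderivative: F(x) = -3*sin(4*x**3) + 2*exp(-x); value = -2*exp(1/2) - 3*sin(1/2) + 2

Differentiate the proposed F(x) back; it has to land on f(x) exactly.
F(x) = -3*sin(4*x**3) + 2*exp(-x) is an antiderivative of f.
Check: d/dx[-3*sin(4*x**3) + 2*exp(-x)] = (-36*x**2*exp(x)*cos(4*x**3) - 2)*exp(-x), which equals f(x).
F(0) = 2; F(-1/2) = 3*sin(1/2) + 2*exp(1/2).
Integral = F(0) - F(-1/2) = -2*exp(1/2) - 3*sin(1/2) + 2.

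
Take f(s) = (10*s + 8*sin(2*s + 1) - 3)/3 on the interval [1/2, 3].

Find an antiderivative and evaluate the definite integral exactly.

Antiderivative: F(s) = 5*s**2/3 - s - 4*cos(2*s + 1)/3; value = -4*cos(7)/3 + 4*cos(2)/3 + 145/12

A candidate is checked by its d/ds: the result must match f(s).
F(s) = 5*s**2/3 - s - 4*cos(2*s + 1)/3 is an antiderivative of f.
Check: d/ds[5*s**2/3 - s - 4*cos(2*s + 1)/3] = 10*s/3 + 8*sin(2*s + 1)/3 - 1, which equals f(s).
F(3) = 12 - 4*cos(7)/3; F(1/2) = -1/12 - 4*cos(2)/3.
Integral = F(3) - F(1/2) = -4*cos(7)/3 + 4*cos(2)/3 + 145/12.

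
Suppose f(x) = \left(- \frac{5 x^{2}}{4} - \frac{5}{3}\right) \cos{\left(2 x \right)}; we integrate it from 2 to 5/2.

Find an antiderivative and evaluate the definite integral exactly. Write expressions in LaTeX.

Antiderivative: F(x) = - \frac{5 x^{2} \sin{\left(2 x \right)}}{8} - \frac{5 x \cos{\left(2 x \right)}}{8} - \frac{25 \sin{\left(2 x \right)}}{48}; value = \frac{145 \sin{\left(4 \right)}}{48} + \frac{5 \cos{\left(4 \right)}}{4} - \frac{25 \cos{\left(5 \right)}}{16} - \frac{425 \sin{\left(5 \right)}}{96}

Any candidate F(x) must reproduce f(x) exactly when differentiated.
F(x) = - \frac{5 x^{2} \sin{\left(2 x \right)}}{8} - \frac{5 x \cos{\left(2 x \right)}}{8} - \frac{25 \sin{\left(2 x \right)}}{48} is an antiderivative of f.
Check: d/dx[- \frac{5 x^{2} \sin{\left(2 x \right)}}{8} - \frac{5 x \cos{\left(2 x \right)}}{8} - \frac{25 \sin{\left(2 x \right)}}{48}] = - \frac{5 x^{2} \cos{\left(2 x \right)}}{4} - \frac{5 \cos{\left(2 x \right)}}{3}, which equals f(x).
F(5/2) = - \frac{25 \cos{\left(5 \right)}}{16} - \frac{425 \sin{\left(5 \right)}}{96}; F(2) = - \frac{5 \cos{\left(4 \right)}}{4} - \frac{145 \sin{\left(4 \right)}}{48}.
Integral = F(5/2) - F(2) = \frac{145 \sin{\left(4 \right)}}{48} + \frac{5 \cos{\left(4 \right)}}{4} - \frac{25 \cos{\left(5 \right)}}{16} - \frac{425 \sin{\left(5 \right)}}{96}.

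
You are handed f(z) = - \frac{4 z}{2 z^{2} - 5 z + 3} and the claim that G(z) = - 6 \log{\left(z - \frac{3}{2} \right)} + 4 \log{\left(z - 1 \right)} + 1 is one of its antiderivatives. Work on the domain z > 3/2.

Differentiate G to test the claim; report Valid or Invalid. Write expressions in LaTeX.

d/dz[G] = - \frac{4 z}{2 z^{2} - 5 z + 3}
This equals f(z) exactly, so the claim holds.

Valid: G'(z) = f(z).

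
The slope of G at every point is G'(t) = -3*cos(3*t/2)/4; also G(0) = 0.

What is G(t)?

G(t) = -sin(3*t/2)/2

The proposed G(t) is checked by its d/dt: the result must match the given G'(t).
A general antiderivative is -sin(3*t/2)/2 + C.
The condition gives C = 0 - (0) = 0.
So G(t) = -sin(3*t/2)/2.
Check: d/dt[-sin(3*t/2)/2] = -3*cos(3*t/2)/4 = G'(t).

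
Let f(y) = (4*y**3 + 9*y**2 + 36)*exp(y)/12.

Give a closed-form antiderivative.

An antiderivative is F(y) = y**3*exp(y)/3 - y**2*exp(y)/4 + y*exp(y)/2 + 5*exp(y)/2.

Recognize the product-rule pattern: f = u'v + uv' with u = y**3/3 - y**2/4 + y/2 + 5/2, v = exp(y), so integration by parts undoes it.
Check: d/dy[y**3*exp(y)/3 - y**2*exp(y)/4 + y*exp(y)/2 + 5*exp(y)/2] = y**3*exp(y)/3 + 3*y**2*exp(y)/4 + 3*exp(y), which equals f(y).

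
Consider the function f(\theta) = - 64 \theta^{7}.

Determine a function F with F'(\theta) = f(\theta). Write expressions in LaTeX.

An antiderivative is F(\theta) = - 8 \theta^{8}.

A first test for any F(\theta): its \theta-derivative must equal f(\theta) identically.
Check: d/d\theta[- 8 \theta^{8}] = - 64 \theta^{7} = f(\theta).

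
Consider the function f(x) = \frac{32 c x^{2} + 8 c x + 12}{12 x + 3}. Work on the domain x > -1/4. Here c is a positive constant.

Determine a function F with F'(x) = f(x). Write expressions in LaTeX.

A candidate is checked by its d/dx: the result must match f(x).
Check: d/dx[\frac{4 c x^{2}}{3} + \log{\left(4 x + 1 \right)}] = \frac{32 c x^{2} + 8 c x + 12}{12 x + 3} = f(x).

An antiderivative is F(x) = \frac{4 c x^{2}}{3} + \log{\left(4 x + 1 \right)}.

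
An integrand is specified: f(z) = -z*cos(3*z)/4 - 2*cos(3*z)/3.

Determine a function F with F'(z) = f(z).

An antiderivative is F(z) = -z*sin(3*z)/12 - 2*sin(3*z)/9 - cos(3*z)/36.

The integrand splits into summands that can be handled one at a time.
Check: d/dz[-z*sin(3*z)/12 - 2*sin(3*z)/9 - cos(3*z)/36] = -z*cos(3*z)/4 - 2*cos(3*z)/3 = f(z).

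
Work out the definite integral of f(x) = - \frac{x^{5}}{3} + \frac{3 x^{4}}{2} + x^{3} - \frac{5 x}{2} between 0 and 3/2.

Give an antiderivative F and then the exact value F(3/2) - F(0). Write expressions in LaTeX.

The integrand splits into summands that can be handled one at a time.
F(x) = - \frac{x^{2} \left(10 x^{4} - 54 x^{3} - 45 x^{2} + 225\right)}{180} is an antiderivative of f.
Check: d/dx[- \frac{x^{2} \left(10 x^{4} - 54 x^{3} - 45 x^{2} + 225\right)}{180}] = - \frac{x^{5}}{3} + \frac{3 x^{4}}{2} + x^{3} - \frac{5 x}{2} = f(x).
F(3/2) = \frac{63}{640}; F(0) = 0.
Integral = F(3/2) - F(0) = \frac{63}{640}.

Antiderivative: F(x) = - \frac{x^{2} \left(10 x^{4} - 54 x^{3} - 45 x^{2} + 225\right)}{180}; value = \frac{63}{640}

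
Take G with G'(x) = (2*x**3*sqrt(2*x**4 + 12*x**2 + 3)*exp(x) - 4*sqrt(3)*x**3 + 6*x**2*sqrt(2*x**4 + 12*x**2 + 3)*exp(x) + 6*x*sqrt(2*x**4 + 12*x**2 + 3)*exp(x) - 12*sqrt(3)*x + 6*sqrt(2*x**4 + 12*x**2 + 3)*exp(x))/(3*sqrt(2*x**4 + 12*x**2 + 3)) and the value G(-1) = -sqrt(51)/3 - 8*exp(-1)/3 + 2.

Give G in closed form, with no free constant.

Recover the given G'(x) by differentiating a candidate G(x); any mismatch rules it out.
A general antiderivative is (2*x**3/3 + 2*x)*exp(x) - sqrt(2*x**4/3 + 4*x**2 + 1) + C.
The condition gives C = -sqrt(51)/3 - 8*exp(-1)/3 + 2 - (-sqrt(51)/3 - 8*exp(-1)/3) = 2.
So G(x) = (2*x**3/3 + 2*x)*exp(x) - sqrt(2*x**4/3 + 4*x**2 + 1) + 2.
Check: d/dx[(2*x**3/3 + 2*x)*exp(x) - sqrt(2*x**4/3 + 4*x**2 + 1) + 2] = (2*x**3*sqrt(2*x**4 + 12*x**2 + 3)*exp(x) - 4*sqrt(3)*x**3 + 6*x**2*sqrt(2*x**4 + 12*x**2 + 3)*exp(x) + 6*x*sqrt(2*x**4 + 12*x**2 + 3)*exp(x) - 12*sqrt(3)*x + 6*sqrt(2*x**4 + 12*x**2 + 3)*exp(x))/(3*sqrt(2*x**4 + 12*x**2 + 3)) = G'(x).

G(x) = (2*x**3/3 + 2*x)*exp(x) - sqrt(2*x**4/3 + 4*x**2 + 1) + 2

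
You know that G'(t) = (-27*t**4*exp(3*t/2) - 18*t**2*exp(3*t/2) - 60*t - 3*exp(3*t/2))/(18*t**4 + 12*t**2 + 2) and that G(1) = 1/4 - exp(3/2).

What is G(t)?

For G(t) to be correct, d/dt[G] must agree with the stated G'(t) identically.
A general antiderivative is -exp(3*t/2) + 5/(3*t**2 + 1) + C.
The condition gives C = 1/4 - exp(3/2) - (5/4 - exp(3/2)) = -1.
So G(t) = (-3*t**2*exp(3*t/2) - 3*t**2 - exp(3*t/2) + 4)/(3*t**2 + 1).
Check: d/dt[(-3*t**2*exp(3*t/2) - 3*t**2 - exp(3*t/2) + 4)/(3*t**2 + 1)] = (-27*t**4*exp(3*t/2) - 18*t**2*exp(3*t/2) - 60*t - 3*exp(3*t/2))/(18*t**4 + 12*t**2 + 2) = G'(t).

G(t) = (-3*t**2*exp(3*t/2) - 3*t**2 - exp(3*t/2) + 4)/(3*t**2 + 1)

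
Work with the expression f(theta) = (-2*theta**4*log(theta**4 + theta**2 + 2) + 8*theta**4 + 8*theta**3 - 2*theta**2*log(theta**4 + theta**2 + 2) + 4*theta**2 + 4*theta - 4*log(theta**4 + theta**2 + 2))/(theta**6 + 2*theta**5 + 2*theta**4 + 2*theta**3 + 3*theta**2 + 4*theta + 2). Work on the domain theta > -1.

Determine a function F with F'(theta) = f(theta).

An antiderivative is F(theta) = 2*log(theta**4 + theta**2 + 2)/(theta + 1).

f has the shape u'v + uv' for u = 2/(theta + 1) and v = log(theta**4 + theta**2 + 2) — it is the derivative of the product u*v.
Check: d/dtheta[2*log(theta**4 + theta**2 + 2)/(theta + 1)] = (-2*theta**4*log(theta**4 + theta**2 + 2) + 8*theta**4 + 8*theta**3 - 2*theta**2*log(theta**4 + theta**2 + 2) + 4*theta**2 + 4*theta - 4*log(theta**4 + theta**2 + 2))/(theta**6 + 2*theta**5 + 2*theta**4 + 2*theta**3 + 3*theta**2 + 4*theta + 2) = f(theta).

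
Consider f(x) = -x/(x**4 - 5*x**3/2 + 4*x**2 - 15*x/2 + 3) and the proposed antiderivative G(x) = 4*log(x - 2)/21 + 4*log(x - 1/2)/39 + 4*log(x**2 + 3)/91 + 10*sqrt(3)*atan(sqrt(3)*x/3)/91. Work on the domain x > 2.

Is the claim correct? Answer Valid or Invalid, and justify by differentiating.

d/dx[G] = (16*x**3 - 8*x**2 + 6*x - 24)/(42*x**4 - 105*x**3 + 168*x**2 - 315*x + 126)
d/dx[G] - f(x) = 8/(21*x - 42) != 0.

Invalid: d/dx[G] - f = 8/(21*x - 42), which is not 0.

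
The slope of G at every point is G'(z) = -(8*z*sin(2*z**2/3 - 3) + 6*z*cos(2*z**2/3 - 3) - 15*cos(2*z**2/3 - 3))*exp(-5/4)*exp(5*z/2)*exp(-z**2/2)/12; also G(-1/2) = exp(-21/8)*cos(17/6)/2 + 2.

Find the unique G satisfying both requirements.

Recognize the product-rule pattern: G'(z) = u'v + uv' with u = cos(2*z**2/3 - 3)/2, v = exp(-z**2/2 + 5*z/2 - 5/4), so integration by parts undoes it.
A general antiderivative is exp(-z**2/2 + 5*z/2 - 5/4)*cos(2*z**2/3 - 3)/2 + C.
The condition gives C = exp(-21/8)*cos(17/6)/2 + 2 - (exp(-21/8)*cos(17/6)/2) = 2.
So G(z) = exp(-z**2/2 + 5*z/2 - 5/4)*cos(2*z**2/3 - 3)/2 + 2.
Check: d/dz[exp(-z**2/2 + 5*z/2 - 5/4)*cos(2*z**2/3 - 3)/2 + 2] = (-8*z*sin(2*z**2/3 - 3) - 6*z*cos(2*z**2/3 - 3) + 15*cos(2*z**2/3 - 3))*exp(-5/4)*exp(5*z/2)*exp(-z**2/2)/12, which equals G'(z).

G(z) = exp(-z**2/2 + 5*z/2 - 5/4)*cos(2*z**2/3 - 3)/2 + 2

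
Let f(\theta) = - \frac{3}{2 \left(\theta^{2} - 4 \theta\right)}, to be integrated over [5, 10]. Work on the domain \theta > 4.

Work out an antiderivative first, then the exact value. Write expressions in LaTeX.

The denominator factors as 2 \theta \left(\theta - 4\right); partial fractions split f into directly integrable pieces: - \frac{3}{8 \left(\theta - 4\right)} + \frac{3}{8 \theta}.
F(\theta) = \frac{3 \log{\left(\theta \right)}}{8} - \frac{3 \log{\left(\theta - 4 \right)}}{8} is an antiderivative of f.
Check: d/d\theta[\frac{3 \log{\left(\theta \right)}}{8} - \frac{3 \log{\left(\theta - 4 \right)}}{8}] = - \frac{3}{2 \theta^{2} - 8 \theta}, which equals f(\theta).
F(10) = - \frac{3 \log{\left(6 \right)}}{8} + \frac{3 \log{\left(10 \right)}}{8}; F(5) = \frac{3 \log{\left(5 \right)}}{8}.
Integral = F(10) - F(5) = - \frac{3 \log{\left(6 \right)}}{8} - \frac{3 \log{\left(5 \right)}}{8} + \frac{3 \log{\left(10 \right)}}{8}.

Antiderivative: F(\theta) = \frac{3 \log{\left(\theta \right)}}{8} - \frac{3 \log{\left(\theta - 4 \right)}}{8}; value = - \frac{3 \log{\left(6 \right)}}{8} - \frac{3 \log{\left(5 \right)}}{8} + \frac{3 \log{\left(10 \right)}}{8}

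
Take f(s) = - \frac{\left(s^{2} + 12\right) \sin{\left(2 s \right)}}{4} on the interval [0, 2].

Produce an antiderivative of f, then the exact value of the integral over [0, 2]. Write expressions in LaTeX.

Antiderivative: F(s) = \frac{s^{2} \cos{\left(2 s \right)}}{8} - \frac{s \sin{\left(2 s \right)}}{8} + \frac{23 \cos{\left(2 s \right)}}{16}; value = - \frac{23}{16} + \frac{31 \cos{\left(4 \right)}}{16} - \frac{\sin{\left(4 \right)}}{4}

An antiderivative F(s) passes only if d/ds[F] lands on f(s) exactly.
F(s) = \frac{s^{2} \cos{\left(2 s \right)}}{8} - \frac{s \sin{\left(2 s \right)}}{8} + \frac{23 \cos{\left(2 s \right)}}{16} is an antiderivative of f.
Check: d/ds[\frac{s^{2} \cos{\left(2 s \right)}}{8} - \frac{s \sin{\left(2 s \right)}}{8} + \frac{23 \cos{\left(2 s \right)}}{16}] = - \frac{s^{2} \sin{\left(2 s \right)}}{4} - 3 \sin{\left(2 s \right)}, which equals f(s).
F(2) = \frac{31 \cos{\left(4 \right)}}{16} - \frac{\sin{\left(4 \right)}}{4}; F(0) = \frac{23}{16}.
Integral = F(2) - F(0) = - \frac{23}{16} + \frac{31 \cos{\left(4 \right)}}{16} - \frac{\sin{\left(4 \right)}}{4}.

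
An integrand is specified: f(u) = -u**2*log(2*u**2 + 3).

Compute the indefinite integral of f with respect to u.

Any candidate F(u) must reproduce f(u) exactly when differentiated.
Check: d/du[(-6*u**3*log(2*u**2 + 3) + 4*u**3 - 18*u + 9*sqrt(6)*atan(sqrt(6)*u/3))/18] = -u**2*log(2*u**2 + 3) = f(u).

F(u) = (-6*u**3*log(2*u**2 + 3) + 4*u**3 - 18*u + 9*sqrt(6)*atan(sqrt(6)*u/3))/18 + C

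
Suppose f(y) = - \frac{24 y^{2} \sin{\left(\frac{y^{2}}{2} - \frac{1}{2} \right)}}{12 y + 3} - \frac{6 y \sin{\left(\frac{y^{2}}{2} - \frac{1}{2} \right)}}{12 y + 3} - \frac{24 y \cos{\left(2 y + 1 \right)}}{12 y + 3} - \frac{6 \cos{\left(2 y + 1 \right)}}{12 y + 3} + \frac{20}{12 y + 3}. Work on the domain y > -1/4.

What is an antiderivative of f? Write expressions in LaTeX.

An antiderivative is F(y) = \frac{5 \log{\left(2 y + \frac{1}{2} \right)}}{3} - \sin{\left(2 y + 1 \right)} + 2 \cos{\left(\frac{y^{2}}{2} - \frac{1}{2} \right)}.

The integrand splits into summands that can be handled one at a time.
Check: d/dy[\frac{5 \log{\left(2 y + \frac{1}{2} \right)}}{3} - \sin{\left(2 y + 1 \right)} + 2 \cos{\left(\frac{y^{2}}{2} - \frac{1}{2} \right)}] = \frac{- 24 y^{2} \sin{\left(\frac{y^{2}}{2} - \frac{1}{2} \right)} - 6 y \sin{\left(\frac{y^{2}}{2} - \frac{1}{2} \right)} - 24 y \cos{\left(2 y + 1 \right)} - 6 \cos{\left(2 y + 1 \right)} + 20}{12 y + 3}, which equals f(y).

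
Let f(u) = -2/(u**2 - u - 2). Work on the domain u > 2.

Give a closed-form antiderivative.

An antiderivative is F(u) = -2*log(u - 2)/3 + 2*log(u + 1)/3.

Factor the denominator ((u - 2)*(u + 1)) and decompose: f = 2/(3*(u + 1)) - 2/(3*(u - 2)); each piece integrates to a log, atan, or power term.
Check: d/du[-2*log(u - 2)/3 + 2*log(u + 1)/3] = -2/(u**2 - u - 2) = f(u).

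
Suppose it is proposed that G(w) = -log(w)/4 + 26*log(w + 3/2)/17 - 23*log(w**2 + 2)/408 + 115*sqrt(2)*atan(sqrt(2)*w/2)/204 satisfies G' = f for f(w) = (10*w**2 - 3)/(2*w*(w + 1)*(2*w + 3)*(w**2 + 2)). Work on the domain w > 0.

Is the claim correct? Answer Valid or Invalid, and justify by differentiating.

d/dw[G] = (14*w**3 + 7*w**2 + 51*w - 9)/(12*w**4 + 18*w**3 + 24*w**2 + 36*w)
d/dw[G] - f(w) = 7/(6*w + 6) != 0.

Invalid: d/dw[G] - f = 7/(6*w + 6), which is not 0.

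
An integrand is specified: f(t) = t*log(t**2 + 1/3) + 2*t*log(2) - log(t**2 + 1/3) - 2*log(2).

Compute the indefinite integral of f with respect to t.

F(t) = t**2*log(t**2 + 1/3)/2 - t**2/2 + t**2*log(2) - t*log(t**2 + 1/3) - 2*t*log(2) + 2*t + log(t**2 + 1/3)/6 - 2*sqrt(3)*atan(sqrt(3)*t)/3 + C

The integrand splits into summands that can be handled one at a time.
Check: d/dt[t**2*log(t**2 + 1/3)/2 - t**2/2 + t**2*log(2) - t*log(t**2 + 1/3) - 2*t*log(2) + 2*t + log(t**2 + 1/3)/6 - 2*sqrt(3)*atan(sqrt(3)*t)/3] = t*log(t**2 + 1/3) + 2*t*log(2) - log(t**2 + 1/3) - 2*log(2) = f(t).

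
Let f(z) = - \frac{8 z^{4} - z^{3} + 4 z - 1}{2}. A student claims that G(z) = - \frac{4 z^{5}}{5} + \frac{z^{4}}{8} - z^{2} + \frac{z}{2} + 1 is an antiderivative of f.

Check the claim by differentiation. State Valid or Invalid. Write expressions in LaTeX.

Valid - differentiating G returns exactly f.

d/dz[G] = - 4 z^{4} + \frac{z^{3}}{2} - 2 z + \frac{1}{2}
This equals f(z) exactly, so the claim holds.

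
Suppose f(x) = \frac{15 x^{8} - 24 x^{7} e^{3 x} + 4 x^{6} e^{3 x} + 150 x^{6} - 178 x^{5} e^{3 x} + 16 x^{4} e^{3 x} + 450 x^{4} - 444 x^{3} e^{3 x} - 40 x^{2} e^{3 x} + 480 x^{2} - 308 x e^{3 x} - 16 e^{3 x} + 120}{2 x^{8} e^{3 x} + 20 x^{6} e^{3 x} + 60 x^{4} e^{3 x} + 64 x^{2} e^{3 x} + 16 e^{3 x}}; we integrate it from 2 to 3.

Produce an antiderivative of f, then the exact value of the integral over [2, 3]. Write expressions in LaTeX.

Antiderivative: F(x) = \frac{\frac{5}{4} - x}{\frac{x^{2}}{2} + 1} - 3 \log{\left(\frac{x^{4}}{3} + 2 x^{2} + \frac{2}{3} \right)} - \frac{5 e^{- 3 x}}{2}; value = - 3 \log{\left(\frac{137}{3} \right)} - \frac{3}{44} - \frac{5}{2 e^{9}} + \frac{5}{2 e^{6}} + 3 \log{\left(14 \right)}

For F(x) to be correct the identity F'(x) - f(x) = 0 must hold.
F(x) = \frac{\frac{5}{4} - x}{\frac{x^{2}}{2} + 1} - 3 \log{\left(\frac{x^{4}}{3} + 2 x^{2} + \frac{2}{3} \right)} - \frac{5 e^{- 3 x}}{2} is an antiderivative of f.
Check: d/dx[\frac{\frac{5}{4} - x}{\frac{x^{2}}{2} + 1} - 3 \log{\left(\frac{x^{4}}{3} + 2 x^{2} + \frac{2}{3} \right)} - \frac{5 e^{- 3 x}}{2}] = \frac{15 x^{8} - 24 x^{7} e^{3 x} + 4 x^{6} e^{3 x} + 150 x^{6} - 178 x^{5} e^{3 x} + 16 x^{4} e^{3 x} + 450 x^{4} - 444 x^{3} e^{3 x} - 40 x^{2} e^{3 x} + 480 x^{2} - 308 x e^{3 x} - 16 e^{3 x} + 120}{2 x^{8} e^{3 x} + 20 x^{6} e^{3 x} + 60 x^{4} e^{3 x} + 64 x^{2} e^{3 x} + 16 e^{3 x}} = f(x).
F(3) = - 3 \log{\left(\frac{137}{3} \right)} - \frac{7}{22} - \frac{5}{2 e^{9}}; F(2) = - 3 \log{\left(14 \right)} - \frac{1}{4} - \frac{5}{2 e^{6}}.
Integral = F(3) - F(2) = - 3 \log{\left(\frac{137}{3} \right)} - \frac{3}{44} - \frac{5}{2 e^{9}} + \frac{5}{2 e^{6}} + 3 \log{\left(14 \right)}.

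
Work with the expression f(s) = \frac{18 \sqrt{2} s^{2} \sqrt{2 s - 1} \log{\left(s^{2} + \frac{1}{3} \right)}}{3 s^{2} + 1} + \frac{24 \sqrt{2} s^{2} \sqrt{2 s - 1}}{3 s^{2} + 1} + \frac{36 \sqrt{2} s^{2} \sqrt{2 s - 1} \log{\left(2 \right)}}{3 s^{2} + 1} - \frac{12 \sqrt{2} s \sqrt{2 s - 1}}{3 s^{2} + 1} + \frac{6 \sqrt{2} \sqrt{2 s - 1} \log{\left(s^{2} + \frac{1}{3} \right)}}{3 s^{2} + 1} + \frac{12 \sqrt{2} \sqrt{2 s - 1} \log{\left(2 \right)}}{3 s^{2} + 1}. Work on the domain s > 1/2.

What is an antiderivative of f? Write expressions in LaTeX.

An antiderivative is F(s) = 2 \sqrt{2} \left(2 s - 1\right)^{\frac{3}{2}} \log{\left(4 s^{2} + \frac{4}{3} \right)}.

f has the shape u'v + uv' for u = \left(4 s - 2\right)^{\frac{3}{2}} and v = \log{\left(4 s^{2} + \frac{4}{3} \right)} — it is the derivative of the product u*v.
Check: d/ds[2 \sqrt{2} \left(2 s - 1\right)^{\frac{3}{2}} \log{\left(4 s^{2} + \frac{4}{3} \right)}] = \frac{18 \sqrt{2} s^{2} \sqrt{2 s - 1} \log{\left(s^{2} + \frac{1}{3} \right)} + 24 \sqrt{2} s^{2} \sqrt{2 s - 1} + 36 \sqrt{2} s^{2} \sqrt{2 s - 1} \log{\left(2 \right)} - 12 \sqrt{2} s \sqrt{2 s - 1} + 6 \sqrt{2} \sqrt{2 s - 1} \log{\left(s^{2} + \frac{1}{3} \right)} + 12 \sqrt{2} \sqrt{2 s - 1} \log{\left(2 \right)}}{3 s^{2} + 1}, which equals f(s).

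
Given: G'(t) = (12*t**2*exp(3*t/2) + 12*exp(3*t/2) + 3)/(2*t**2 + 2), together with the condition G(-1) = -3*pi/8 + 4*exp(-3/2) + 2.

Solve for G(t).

Whatever form G(t) takes, its d/dt must return the stated G'(t).
A general antiderivative is 4*exp(3*t/2) + 3*atan(t)/2 + C.
The condition gives C = -3*pi/8 + 4*exp(-3/2) + 2 - (-3*pi/8 + 4*exp(-3/2)) = 2.
So G(t) = 4*exp(3*t/2) + 3*atan(t)/2 + 2.
Check: d/dt[4*exp(3*t/2) + 3*atan(t)/2 + 2] = (12*t**2*exp(3*t/2) + 12*exp(3*t/2) + 3)/(2*t**2 + 2) = G'(t).

G(t) = 4*exp(3*t/2) + 3*atan(t)/2 + 2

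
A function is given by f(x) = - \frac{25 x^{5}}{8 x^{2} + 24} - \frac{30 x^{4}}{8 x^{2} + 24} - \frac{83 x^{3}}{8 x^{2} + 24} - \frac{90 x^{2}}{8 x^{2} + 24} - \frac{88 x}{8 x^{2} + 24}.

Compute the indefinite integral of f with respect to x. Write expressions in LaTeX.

F(x) = - \frac{25 x^{4} + 40 x^{3} + 16 x^{2} + 128 \log{\left(\frac{x^{2}}{2} + \frac{3}{2} \right)}}{32} + C

The integrand splits into summands that can be handled one at a time.
Check: d/dx[- \frac{25 x^{4} + 40 x^{3} + 16 x^{2} + 128 \log{\left(\frac{x^{2}}{2} + \frac{3}{2} \right)}}{32}] = \frac{- 25 x^{5} - 30 x^{4} - 83 x^{3} - 90 x^{2} - 88 x}{8 x^{2} + 24}, which equals f(x).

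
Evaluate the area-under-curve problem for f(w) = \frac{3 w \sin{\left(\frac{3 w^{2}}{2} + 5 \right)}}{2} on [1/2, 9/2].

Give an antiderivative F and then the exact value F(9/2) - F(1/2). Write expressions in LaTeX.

Antiderivative: F(w) = - \frac{\cos{\left(\frac{3 w^{2}}{2} + 5 \right)}}{2}; value = \frac{\cos{\left(\frac{43}{8} \right)}}{2} - \frac{\cos{\left(\frac{283}{8} \right)}}{2}

The substitution u = \frac{3 w^{2}}{2} + 5 works: f is exactly (dF/du)*(du/dw) for that inner function.
F(w) = - \frac{\cos{\left(\frac{3 w^{2}}{2} + 5 \right)}}{2} is an antiderivative of f.
Check: d/dw[- \frac{\cos{\left(\frac{3 w^{2}}{2} + 5 \right)}}{2}] = \frac{3 w \sin{\left(\frac{3 w^{2}}{2} + 5 \right)}}{2} = f(w).
F(9/2) = - \frac{\cos{\left(\frac{283}{8} \right)}}{2}; F(1/2) = - \frac{\cos{\left(\frac{43}{8} \right)}}{2}.
Integral = F(9/2) - F(1/2) = \frac{\cos{\left(\frac{43}{8} \right)}}{2} - \frac{\cos{\left(\frac{283}{8} \right)}}{2}.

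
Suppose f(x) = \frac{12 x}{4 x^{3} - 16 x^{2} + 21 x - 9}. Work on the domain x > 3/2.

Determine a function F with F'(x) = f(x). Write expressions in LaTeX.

The denominator factors as \left(x - 1\right) \left(2 x - 3\right)^{2}; partial fractions split f into directly integrable pieces: - \frac{24}{2 x - 3} + \frac{36}{\left(2 x - 3\right)^{2}} + \frac{12}{x - 1}.
Check: d/dx[\frac{- 24 x \log{\left(x - \frac{3}{2} \right)} + 24 x \log{\left(x - 1 \right)} + 36 \log{\left(x - \frac{3}{2} \right)} - 36 \log{\left(x - 1 \right)} - 18}{2 x - 3}] = \frac{12 x}{4 x^{3} - 16 x^{2} + 21 x - 9} = f(x).

An antiderivative is F(x) = \frac{- 24 x \log{\left(x - \frac{3}{2} \right)} + 24 x \log{\left(x - 1 \right)} + 36 \log{\left(x - \frac{3}{2} \right)} - 36 \log{\left(x - 1 \right)} - 18}{2 x - 3}.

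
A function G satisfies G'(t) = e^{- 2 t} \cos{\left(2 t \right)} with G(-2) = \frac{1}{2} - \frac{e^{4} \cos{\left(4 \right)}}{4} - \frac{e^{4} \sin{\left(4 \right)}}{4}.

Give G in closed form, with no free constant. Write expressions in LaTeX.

G(t) = \frac{1}{2} + \frac{e^{- 2 t} \sin{\left(2 t \right)}}{4} - \frac{e^{- 2 t} \cos{\left(2 t \right)}}{4}

Differentiate the proposed G(t) back; it has to land on the given G'(t).
A general antiderivative is \frac{e^{- 2 t} \sin{\left(2 t \right)}}{4} - \frac{e^{- 2 t} \cos{\left(2 t \right)}}{4} + C.
The condition gives C = \frac{1}{2} - \frac{e^{4} \cos{\left(4 \right)}}{4} - \frac{e^{4} \sin{\left(4 \right)}}{4} - (- \frac{e^{4} \cos{\left(4 \right)}}{4} - \frac{e^{4} \sin{\left(4 \right)}}{4}) = \frac{1}{2}.
So G(t) = \frac{1}{2} + \frac{e^{- 2 t} \sin{\left(2 t \right)}}{4} - \frac{e^{- 2 t} \cos{\left(2 t \right)}}{4}.
Check: d/dt[\frac{1}{2} + \frac{e^{- 2 t} \sin{\left(2 t \right)}}{4} - \frac{e^{- 2 t} \cos{\left(2 t \right)}}{4}] = e^{- 2 t} \cos{\left(2 t \right)} = G'(t).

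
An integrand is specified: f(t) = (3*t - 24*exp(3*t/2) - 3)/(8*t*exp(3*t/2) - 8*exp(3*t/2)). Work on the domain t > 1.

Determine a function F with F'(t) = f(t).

Any candidate F(t) must reproduce f(t) exactly when differentiated.
Check: d/dt[(-12*exp(3*t/2)*log(t - 1) - 1)*exp(-3*t/2)/4] = (3*t - 24*exp(3*t/2) - 3)/(8*t*exp(3*t/2) - 8*exp(3*t/2)) = f(t).

An antiderivative is F(t) = (-12*exp(3*t/2)*log(t - 1) - 1)*exp(-3*t/2)/4.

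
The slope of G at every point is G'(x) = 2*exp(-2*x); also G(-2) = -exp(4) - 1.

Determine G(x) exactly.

Differentiate the proposed G(x) back; it has to land on the given G'(x).
A general antiderivative is -exp(-2*x) + C.
The condition gives C = -exp(4) - 1 - (-exp(4)) = -1.
So G(x) = (-exp(2*x) - 1)*exp(-2*x).
Check: d/dx[(-exp(2*x) - 1)*exp(-2*x)] = 2*exp(-2*x) = G'(x).

G(x) = (-exp(2*x) - 1)*exp(-2*x)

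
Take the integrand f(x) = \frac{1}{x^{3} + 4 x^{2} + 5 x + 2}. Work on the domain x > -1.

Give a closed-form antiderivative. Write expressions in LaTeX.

The denominator factors as \left(x + 1\right)^{2} \left(x + 2\right); partial fractions split f into directly integrable pieces: \frac{1}{x + 2} - \frac{1}{x + 1} + \frac{1}{\left(x + 1\right)^{2}}.
Check: d/dx[\frac{- \left(x + 1\right) \log{\left(x + 1 \right)} + \left(x + 1\right) \log{\left(x + 2 \right)} - 1}{x + 1}] = \frac{1}{x^{3} + 4 x^{2} + 5 x + 2} = f(x).

An antiderivative is F(x) = \frac{- \left(x + 1\right) \log{\left(x + 1 \right)} + \left(x + 1\right) \log{\left(x + 2 \right)} - 1}{x + 1}.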